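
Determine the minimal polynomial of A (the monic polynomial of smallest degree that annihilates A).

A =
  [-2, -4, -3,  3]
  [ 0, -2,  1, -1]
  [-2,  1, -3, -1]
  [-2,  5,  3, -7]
x^4 + 14*x^3 + 72*x^2 + 160*x + 128

The characteristic polynomial is χ_A(x) = (x + 2)*(x + 4)^3, so the eigenvalues are known. The minimal polynomial is
  m_A(x) = Π_λ (x − λ)^{k_λ}
where k_λ is the size of the *largest* Jordan block for λ (equivalently, the smallest k with (A − λI)^k v = 0 for every generalised eigenvector v of λ).

  λ = -4: largest Jordan block has size 3, contributing (x + 4)^3
  λ = -2: largest Jordan block has size 1, contributing (x + 2)

So m_A(x) = (x + 2)*(x + 4)^3 = x^4 + 14*x^3 + 72*x^2 + 160*x + 128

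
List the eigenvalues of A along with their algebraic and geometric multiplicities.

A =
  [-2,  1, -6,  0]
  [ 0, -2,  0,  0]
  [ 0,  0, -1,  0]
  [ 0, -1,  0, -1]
λ = -2: alg = 2, geom = 1; λ = -1: alg = 2, geom = 2

Step 1 — factor the characteristic polynomial to read off the algebraic multiplicities:
  χ_A(x) = (x + 1)^2*(x + 2)^2

Step 2 — compute geometric multiplicities via the rank-nullity identity g(λ) = n − rank(A − λI):
  rank(A − (-2)·I) = 3, so dim ker(A − (-2)·I) = n − 3 = 1
  rank(A − (-1)·I) = 2, so dim ker(A − (-1)·I) = n − 2 = 2

Summary:
  λ = -2: algebraic multiplicity = 2, geometric multiplicity = 1
  λ = -1: algebraic multiplicity = 2, geometric multiplicity = 2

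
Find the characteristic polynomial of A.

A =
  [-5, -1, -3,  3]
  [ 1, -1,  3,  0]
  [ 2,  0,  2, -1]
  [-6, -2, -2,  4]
x^4

Expanding det(x·I − A) (e.g. by cofactor expansion or by noting that A is similar to its Jordan form J, which has the same characteristic polynomial as A) gives
  χ_A(x) = x^4
which factors as x^4. The eigenvalues (with algebraic multiplicities) are λ = 0 with multiplicity 4.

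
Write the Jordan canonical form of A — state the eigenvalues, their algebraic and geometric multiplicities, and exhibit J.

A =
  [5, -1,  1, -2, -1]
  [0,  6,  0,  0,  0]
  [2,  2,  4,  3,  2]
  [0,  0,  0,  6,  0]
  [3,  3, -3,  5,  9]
J_2(6) ⊕ J_2(6) ⊕ J_1(6)

The characteristic polynomial is
  det(x·I − A) = x^5 - 30*x^4 + 360*x^3 - 2160*x^2 + 6480*x - 7776 = (x - 6)^5

Eigenvalues and multiplicities (the geometric multiplicity of λ is n − rank(A − λI), which equals the number of Jordan blocks for λ):
  λ = 6: algebraic multiplicity = 5, geometric multiplicity = 3

Determining the block sizes for each eigenvalue:
  λ = 6: with am = 5 and gm = 3, the partition is not yet determined (e.g. several partitions of 5 into 3 parts exist). Let N = A − (6)·I. Computing rank(N^1) = 2, rank(N^2) = 0; the number of blocks of size ≥ j is rank(N^{j−1}) − rank(N^j), giving [3, 2]. So we have 2 block(s) of size 2, 1 block(s) of size 1 → block sizes [2, 2, 1]

Assembling the blocks gives a Jordan form
J =
  [6, 1, 0, 0, 0]
  [0, 6, 0, 0, 0]
  [0, 0, 6, 1, 0]
  [0, 0, 0, 6, 0]
  [0, 0, 0, 0, 6]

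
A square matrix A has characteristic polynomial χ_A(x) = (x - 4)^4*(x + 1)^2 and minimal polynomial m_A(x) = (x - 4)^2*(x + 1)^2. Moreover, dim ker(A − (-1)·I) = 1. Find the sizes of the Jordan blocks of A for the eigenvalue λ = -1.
Block sizes for λ = -1: [2]

Step 1 — from the characteristic polynomial, algebraic multiplicity of λ = -1 is 2. From dim ker(A − (-1)·I) = 1, there are exactly 1 Jordan blocks for λ = -1.
Step 2 — from the minimal polynomial, the factor (x + 1)^2 tells us the largest block for λ = -1 has size 2.
Step 3 — with total size 2, 1 blocks, and largest block 2, the block sizes (in nonincreasing order) are [2].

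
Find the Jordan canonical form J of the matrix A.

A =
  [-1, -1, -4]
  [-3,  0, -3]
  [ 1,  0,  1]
J_3(0)

The characteristic polynomial is
  det(x·I − A) = x^3

Eigenvalues and multiplicities (the geometric multiplicity of λ is n − rank(A − λI), which equals the number of Jordan blocks for λ):
  λ = 0: algebraic multiplicity = 3, geometric multiplicity = 1

Determining the block sizes for each eigenvalue:
  λ = 0: one block (gm = 1), so the single block has size am = 3 → block sizes [3]

Assembling the blocks gives a Jordan form
J =
  [0, 1, 0]
  [0, 0, 1]
  [0, 0, 0]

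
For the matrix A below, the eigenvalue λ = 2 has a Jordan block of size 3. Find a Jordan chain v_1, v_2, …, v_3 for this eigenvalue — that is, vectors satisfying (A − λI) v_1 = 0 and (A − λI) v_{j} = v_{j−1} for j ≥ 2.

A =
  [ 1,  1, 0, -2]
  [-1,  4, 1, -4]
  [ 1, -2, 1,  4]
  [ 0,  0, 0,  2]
A Jordan chain for λ = 2 of length 3:
v_1 = (1, 1, -1, 0)ᵀ
v_2 = (1, 2, -2, 0)ᵀ
v_3 = (0, 1, 0, 0)ᵀ

Let N = A − (2)·I. We want v_3 with N^3 v_3 = 0 but N^2 v_3 ≠ 0; then v_{j-1} := N · v_j for j = 3, …, 2.

Pick v_3 = (0, 1, 0, 0)ᵀ.
Then v_2 = N · v_3 = (1, 2, -2, 0)ᵀ.
Then v_1 = N · v_2 = (1, 1, -1, 0)ᵀ.

Sanity check: (A − (2)·I) v_1 = (0, 0, 0, 0)ᵀ = 0. ✓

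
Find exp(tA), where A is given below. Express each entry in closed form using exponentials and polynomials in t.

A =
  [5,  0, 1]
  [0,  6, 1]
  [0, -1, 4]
e^{tA} =
  [exp(5*t), -t^2*exp(5*t)/2, -t^2*exp(5*t)/2 + t*exp(5*t)]
  [0, t*exp(5*t) + exp(5*t), t*exp(5*t)]
  [0, -t*exp(5*t), -t*exp(5*t) + exp(5*t)]

Strategy: write A = P · J · P⁻¹ where J is a Jordan canonical form, so e^{tA} = P · e^{tJ} · P⁻¹, and e^{tJ} can be computed block-by-block.

A has Jordan form
J =
  [5, 1, 0]
  [0, 5, 1]
  [0, 0, 5]
(up to reordering of blocks).

Per-block formulas:
  For a 3×3 Jordan block J_3(5): exp(t · J_3(5)) = e^(5t)·(I + t·N + (t^2/2)·N^2), where N is the 3×3 nilpotent shift.

After assembling e^{tJ} and conjugating by P, we get:

e^{tA} =
  [exp(5*t), -t^2*exp(5*t)/2, -t^2*exp(5*t)/2 + t*exp(5*t)]
  [0, t*exp(5*t) + exp(5*t), t*exp(5*t)]
  [0, -t*exp(5*t), -t*exp(5*t) + exp(5*t)]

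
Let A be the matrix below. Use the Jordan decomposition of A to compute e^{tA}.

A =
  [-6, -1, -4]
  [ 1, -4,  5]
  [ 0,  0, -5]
e^{tA} =
  [-t*exp(-5*t) + exp(-5*t), -t*exp(-5*t), -t^2*exp(-5*t)/2 - 4*t*exp(-5*t)]
  [t*exp(-5*t), t*exp(-5*t) + exp(-5*t), t^2*exp(-5*t)/2 + 5*t*exp(-5*t)]
  [0, 0, exp(-5*t)]

Strategy: write A = P · J · P⁻¹ where J is a Jordan canonical form, so e^{tA} = P · e^{tJ} · P⁻¹, and e^{tJ} can be computed block-by-block.

A has Jordan form
J =
  [-5,  1,  0]
  [ 0, -5,  1]
  [ 0,  0, -5]
(up to reordering of blocks).

Per-block formulas:
  For a 3×3 Jordan block J_3(-5): exp(t · J_3(-5)) = e^(-5t)·(I + t·N + (t^2/2)·N^2), where N is the 3×3 nilpotent shift.

After assembling e^{tJ} and conjugating by P, we get:

e^{tA} =
  [-t*exp(-5*t) + exp(-5*t), -t*exp(-5*t), -t^2*exp(-5*t)/2 - 4*t*exp(-5*t)]
  [t*exp(-5*t), t*exp(-5*t) + exp(-5*t), t^2*exp(-5*t)/2 + 5*t*exp(-5*t)]
  [0, 0, exp(-5*t)]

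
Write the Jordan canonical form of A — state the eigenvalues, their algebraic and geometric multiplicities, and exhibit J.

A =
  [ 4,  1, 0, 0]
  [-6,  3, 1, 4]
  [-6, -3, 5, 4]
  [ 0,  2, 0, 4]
J_3(4) ⊕ J_1(4)

The characteristic polynomial is
  det(x·I − A) = x^4 - 16*x^3 + 96*x^2 - 256*x + 256 = (x - 4)^4

Eigenvalues and multiplicities (the geometric multiplicity of λ is n − rank(A − λI), which equals the number of Jordan blocks for λ):
  λ = 4: algebraic multiplicity = 4, geometric multiplicity = 2

Determining the block sizes for each eigenvalue:
  λ = 4: with am = 4 and gm = 2, the partition is not yet determined (e.g. several partitions of 4 into 2 parts exist). Let N = A − (4)·I. Computing rank(N^1) = 2, rank(N^2) = 1, rank(N^3) = 0; the number of blocks of size ≥ j is rank(N^{j−1}) − rank(N^j), giving [2, 1, 1]. So we have 1 block(s) of size 3, 1 block(s) of size 1 → block sizes [3, 1]

Assembling the blocks gives a Jordan form
J =
  [4, 1, 0, 0]
  [0, 4, 1, 0]
  [0, 0, 4, 0]
  [0, 0, 0, 4]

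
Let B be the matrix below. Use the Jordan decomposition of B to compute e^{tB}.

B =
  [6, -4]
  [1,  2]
e^{tB} =
  [2*t*exp(4*t) + exp(4*t), -4*t*exp(4*t)]
  [t*exp(4*t), -2*t*exp(4*t) + exp(4*t)]

Strategy: write B = P · J · P⁻¹ where J is a Jordan canonical form, so e^{tB} = P · e^{tJ} · P⁻¹, and e^{tJ} can be computed block-by-block.

B has Jordan form
J =
  [4, 1]
  [0, 4]
(up to reordering of blocks).

Per-block formulas:
  For a 2×2 Jordan block J_2(4): exp(t · J_2(4)) = e^(4t)·(I + t·N), where N is the 2×2 nilpotent shift.

After assembling e^{tJ} and conjugating by P, we get:

e^{tB} =
  [2*t*exp(4*t) + exp(4*t), -4*t*exp(4*t)]
  [t*exp(4*t), -2*t*exp(4*t) + exp(4*t)]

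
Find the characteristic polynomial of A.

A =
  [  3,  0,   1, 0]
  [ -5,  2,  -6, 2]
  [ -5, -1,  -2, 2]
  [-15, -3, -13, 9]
x^4 - 12*x^3 + 54*x^2 - 108*x + 81

Expanding det(x·I − A) (e.g. by cofactor expansion or by noting that A is similar to its Jordan form J, which has the same characteristic polynomial as A) gives
  χ_A(x) = x^4 - 12*x^3 + 54*x^2 - 108*x + 81
which factors as (x - 3)^4. The eigenvalues (with algebraic multiplicities) are λ = 3 with multiplicity 4.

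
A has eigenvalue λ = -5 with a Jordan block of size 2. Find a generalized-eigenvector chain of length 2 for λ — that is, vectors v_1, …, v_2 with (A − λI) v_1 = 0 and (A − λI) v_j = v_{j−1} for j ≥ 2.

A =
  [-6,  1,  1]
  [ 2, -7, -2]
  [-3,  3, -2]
A Jordan chain for λ = -5 of length 2:
v_1 = (-1, 2, -3)ᵀ
v_2 = (1, 0, 0)ᵀ

Let N = A − (-5)·I. We want v_2 with N^2 v_2 = 0 but N^1 v_2 ≠ 0; then v_{j-1} := N · v_j for j = 2, …, 2.

Pick v_2 = (1, 0, 0)ᵀ.
Then v_1 = N · v_2 = (-1, 2, -3)ᵀ.

Sanity check: (A − (-5)·I) v_1 = (0, 0, 0)ᵀ = 0. ✓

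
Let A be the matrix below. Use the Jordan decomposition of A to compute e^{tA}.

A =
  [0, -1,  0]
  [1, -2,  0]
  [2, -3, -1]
e^{tA} =
  [t*exp(-t) + exp(-t), -t*exp(-t), 0]
  [t*exp(-t), -t*exp(-t) + exp(-t), 0]
  [-t^2*exp(-t)/2 + 2*t*exp(-t), t^2*exp(-t)/2 - 3*t*exp(-t), exp(-t)]

Strategy: write A = P · J · P⁻¹ where J is a Jordan canonical form, so e^{tA} = P · e^{tJ} · P⁻¹, and e^{tJ} can be computed block-by-block.

A has Jordan form
J =
  [-1,  1,  0]
  [ 0, -1,  1]
  [ 0,  0, -1]
(up to reordering of blocks).

Per-block formulas:
  For a 3×3 Jordan block J_3(-1): exp(t · J_3(-1)) = e^(-1t)·(I + t·N + (t^2/2)·N^2), where N is the 3×3 nilpotent shift.

After assembling e^{tJ} and conjugating by P, we get:

e^{tA} =
  [t*exp(-t) + exp(-t), -t*exp(-t), 0]
  [t*exp(-t), -t*exp(-t) + exp(-t), 0]
  [-t^2*exp(-t)/2 + 2*t*exp(-t), t^2*exp(-t)/2 - 3*t*exp(-t), exp(-t)]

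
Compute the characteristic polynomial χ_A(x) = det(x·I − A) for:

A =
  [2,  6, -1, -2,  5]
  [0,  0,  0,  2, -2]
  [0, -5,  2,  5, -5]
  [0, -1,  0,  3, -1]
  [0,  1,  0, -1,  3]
x^5 - 10*x^4 + 40*x^3 - 80*x^2 + 80*x - 32

Expanding det(x·I − A) (e.g. by cofactor expansion or by noting that A is similar to its Jordan form J, which has the same characteristic polynomial as A) gives
  χ_A(x) = x^5 - 10*x^4 + 40*x^3 - 80*x^2 + 80*x - 32
which factors as (x - 2)^5. The eigenvalues (with algebraic multiplicities) are λ = 2 with multiplicity 5.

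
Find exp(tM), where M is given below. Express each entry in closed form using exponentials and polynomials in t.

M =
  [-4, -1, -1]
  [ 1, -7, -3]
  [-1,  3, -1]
e^{tM} =
  [exp(-4*t), -t*exp(-4*t), -t*exp(-4*t)]
  [t*exp(-4*t), -t^2*exp(-4*t)/2 - 3*t*exp(-4*t) + exp(-4*t), -t^2*exp(-4*t)/2 - 3*t*exp(-4*t)]
  [-t*exp(-4*t), t^2*exp(-4*t)/2 + 3*t*exp(-4*t), t^2*exp(-4*t)/2 + 3*t*exp(-4*t) + exp(-4*t)]

Strategy: write M = P · J · P⁻¹ where J is a Jordan canonical form, so e^{tM} = P · e^{tJ} · P⁻¹, and e^{tJ} can be computed block-by-block.

M has Jordan form
J =
  [-4,  1,  0]
  [ 0, -4,  1]
  [ 0,  0, -4]
(up to reordering of blocks).

Per-block formulas:
  For a 3×3 Jordan block J_3(-4): exp(t · J_3(-4)) = e^(-4t)·(I + t·N + (t^2/2)·N^2), where N is the 3×3 nilpotent shift.

After assembling e^{tJ} and conjugating by P, we get:

e^{tM} =
  [exp(-4*t), -t*exp(-4*t), -t*exp(-4*t)]
  [t*exp(-4*t), -t^2*exp(-4*t)/2 - 3*t*exp(-4*t) + exp(-4*t), -t^2*exp(-4*t)/2 - 3*t*exp(-4*t)]
  [-t*exp(-4*t), t^2*exp(-4*t)/2 + 3*t*exp(-4*t), t^2*exp(-4*t)/2 + 3*t*exp(-4*t) + exp(-4*t)]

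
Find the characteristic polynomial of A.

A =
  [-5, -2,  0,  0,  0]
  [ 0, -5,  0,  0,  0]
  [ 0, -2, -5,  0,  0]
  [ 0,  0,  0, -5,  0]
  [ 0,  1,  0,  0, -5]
x^5 + 25*x^4 + 250*x^3 + 1250*x^2 + 3125*x + 3125

Expanding det(x·I − A) (e.g. by cofactor expansion or by noting that A is similar to its Jordan form J, which has the same characteristic polynomial as A) gives
  χ_A(x) = x^5 + 25*x^4 + 250*x^3 + 1250*x^2 + 3125*x + 3125
which factors as (x + 5)^5. The eigenvalues (with algebraic multiplicities) are λ = -5 with multiplicity 5.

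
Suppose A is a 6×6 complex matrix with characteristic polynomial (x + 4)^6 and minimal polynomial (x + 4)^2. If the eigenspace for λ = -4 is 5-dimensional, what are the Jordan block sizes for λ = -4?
Block sizes for λ = -4: [2, 1, 1, 1, 1]

Step 1 — from the characteristic polynomial, algebraic multiplicity of λ = -4 is 6. From dim ker(A − (-4)·I) = 5, there are exactly 5 Jordan blocks for λ = -4.
Step 2 — from the minimal polynomial, the factor (x + 4)^2 tells us the largest block for λ = -4 has size 2.
Step 3 — with total size 6, 5 blocks, and largest block 2, the block sizes (in nonincreasing order) are [2, 1, 1, 1, 1].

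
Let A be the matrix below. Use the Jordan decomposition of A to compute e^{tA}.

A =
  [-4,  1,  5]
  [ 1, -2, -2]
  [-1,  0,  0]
e^{tA} =
  [-2*t*exp(-2*t) + exp(-2*t), -t^2*exp(-2*t) + t*exp(-2*t), -t^2*exp(-2*t) + 5*t*exp(-2*t)]
  [t*exp(-2*t), t^2*exp(-2*t)/2 + exp(-2*t), t^2*exp(-2*t)/2 - 2*t*exp(-2*t)]
  [-t*exp(-2*t), -t^2*exp(-2*t)/2, -t^2*exp(-2*t)/2 + 2*t*exp(-2*t) + exp(-2*t)]

Strategy: write A = P · J · P⁻¹ where J is a Jordan canonical form, so e^{tA} = P · e^{tJ} · P⁻¹, and e^{tJ} can be computed block-by-block.

A has Jordan form
J =
  [-2,  1,  0]
  [ 0, -2,  1]
  [ 0,  0, -2]
(up to reordering of blocks).

Per-block formulas:
  For a 3×3 Jordan block J_3(-2): exp(t · J_3(-2)) = e^(-2t)·(I + t·N + (t^2/2)·N^2), where N is the 3×3 nilpotent shift.

After assembling e^{tJ} and conjugating by P, we get:

e^{tA} =
  [-2*t*exp(-2*t) + exp(-2*t), -t^2*exp(-2*t) + t*exp(-2*t), -t^2*exp(-2*t) + 5*t*exp(-2*t)]
  [t*exp(-2*t), t^2*exp(-2*t)/2 + exp(-2*t), t^2*exp(-2*t)/2 - 2*t*exp(-2*t)]
  [-t*exp(-2*t), -t^2*exp(-2*t)/2, -t^2*exp(-2*t)/2 + 2*t*exp(-2*t) + exp(-2*t)]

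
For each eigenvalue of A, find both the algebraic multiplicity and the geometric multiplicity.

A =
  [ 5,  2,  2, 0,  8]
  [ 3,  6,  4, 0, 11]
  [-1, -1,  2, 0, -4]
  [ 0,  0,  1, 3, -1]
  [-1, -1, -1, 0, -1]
λ = 3: alg = 5, geom = 3

Step 1 — factor the characteristic polynomial to read off the algebraic multiplicities:
  χ_A(x) = (x - 3)^5

Step 2 — compute geometric multiplicities via the rank-nullity identity g(λ) = n − rank(A − λI):
  rank(A − (3)·I) = 2, so dim ker(A − (3)·I) = n − 2 = 3

Summary:
  λ = 3: algebraic multiplicity = 5, geometric multiplicity = 3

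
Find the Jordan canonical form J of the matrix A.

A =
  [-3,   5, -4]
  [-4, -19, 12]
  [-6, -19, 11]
J_1(-5) ⊕ J_2(-3)

The characteristic polynomial is
  det(x·I − A) = x^3 + 11*x^2 + 39*x + 45 = (x + 3)^2*(x + 5)

Eigenvalues and multiplicities (the geometric multiplicity of λ is n − rank(A − λI), which equals the number of Jordan blocks for λ):
  λ = -5: algebraic multiplicity = 1, geometric multiplicity = 1
  λ = -3: algebraic multiplicity = 2, geometric multiplicity = 1

Determining the block sizes for each eigenvalue:
  λ = -5: one block (gm = 1), so the single block has size am = 1 → block sizes [1]
  λ = -3: one block (gm = 1), so the single block has size am = 2 → block sizes [2]

Assembling the blocks gives a Jordan form
J =
  [-5,  0,  0]
  [ 0, -3,  1]
  [ 0,  0, -3]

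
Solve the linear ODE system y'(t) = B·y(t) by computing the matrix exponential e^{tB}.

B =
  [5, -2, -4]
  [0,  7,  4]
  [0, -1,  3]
e^{tB} =
  [exp(5*t), -2*t*exp(5*t), -4*t*exp(5*t)]
  [0, 2*t*exp(5*t) + exp(5*t), 4*t*exp(5*t)]
  [0, -t*exp(5*t), -2*t*exp(5*t) + exp(5*t)]

Strategy: write B = P · J · P⁻¹ where J is a Jordan canonical form, so e^{tB} = P · e^{tJ} · P⁻¹, and e^{tJ} can be computed block-by-block.

B has Jordan form
J =
  [5, 1, 0]
  [0, 5, 0]
  [0, 0, 5]
(up to reordering of blocks).

Per-block formulas:
  For a 2×2 Jordan block J_2(5): exp(t · J_2(5)) = e^(5t)·(I + t·N), where N is the 2×2 nilpotent shift.
  For a 1×1 block at λ = 5: exp(t · [5]) = [e^(5t)].

After assembling e^{tJ} and conjugating by P, we get:

e^{tB} =
  [exp(5*t), -2*t*exp(5*t), -4*t*exp(5*t)]
  [0, 2*t*exp(5*t) + exp(5*t), 4*t*exp(5*t)]
  [0, -t*exp(5*t), -2*t*exp(5*t) + exp(5*t)]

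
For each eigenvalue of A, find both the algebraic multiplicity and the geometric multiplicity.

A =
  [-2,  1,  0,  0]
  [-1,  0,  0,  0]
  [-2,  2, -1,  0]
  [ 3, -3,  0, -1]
λ = -1: alg = 4, geom = 3

Step 1 — factor the characteristic polynomial to read off the algebraic multiplicities:
  χ_A(x) = (x + 1)^4

Step 2 — compute geometric multiplicities via the rank-nullity identity g(λ) = n − rank(A − λI):
  rank(A − (-1)·I) = 1, so dim ker(A − (-1)·I) = n − 1 = 3

Summary:
  λ = -1: algebraic multiplicity = 4, geometric multiplicity = 3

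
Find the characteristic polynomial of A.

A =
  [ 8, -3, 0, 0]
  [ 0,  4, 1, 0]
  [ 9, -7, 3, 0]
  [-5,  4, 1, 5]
x^4 - 20*x^3 + 150*x^2 - 500*x + 625

Expanding det(x·I − A) (e.g. by cofactor expansion or by noting that A is similar to its Jordan form J, which has the same characteristic polynomial as A) gives
  χ_A(x) = x^4 - 20*x^3 + 150*x^2 - 500*x + 625
which factors as (x - 5)^4. The eigenvalues (with algebraic multiplicities) are λ = 5 with multiplicity 4.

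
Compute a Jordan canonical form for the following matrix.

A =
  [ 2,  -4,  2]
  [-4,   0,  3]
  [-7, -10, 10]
J_3(4)

The characteristic polynomial is
  det(x·I − A) = x^3 - 12*x^2 + 48*x - 64 = (x - 4)^3

Eigenvalues and multiplicities (the geometric multiplicity of λ is n − rank(A − λI), which equals the number of Jordan blocks for λ):
  λ = 4: algebraic multiplicity = 3, geometric multiplicity = 1

Determining the block sizes for each eigenvalue:
  λ = 4: one block (gm = 1), so the single block has size am = 3 → block sizes [3]

Assembling the blocks gives a Jordan form
J =
  [4, 1, 0]
  [0, 4, 1]
  [0, 0, 4]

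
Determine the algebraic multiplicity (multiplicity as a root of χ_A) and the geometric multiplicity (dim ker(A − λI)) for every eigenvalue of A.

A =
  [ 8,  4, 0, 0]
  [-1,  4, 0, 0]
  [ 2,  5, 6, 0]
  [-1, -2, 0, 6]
λ = 6: alg = 4, geom = 2

Step 1 — factor the characteristic polynomial to read off the algebraic multiplicities:
  χ_A(x) = (x - 6)^4

Step 2 — compute geometric multiplicities via the rank-nullity identity g(λ) = n − rank(A − λI):
  rank(A − (6)·I) = 2, so dim ker(A − (6)·I) = n − 2 = 2

Summary:
  λ = 6: algebraic multiplicity = 4, geometric multiplicity = 2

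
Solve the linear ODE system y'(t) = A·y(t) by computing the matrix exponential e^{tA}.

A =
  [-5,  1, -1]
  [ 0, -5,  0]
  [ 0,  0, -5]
e^{tA} =
  [exp(-5*t), t*exp(-5*t), -t*exp(-5*t)]
  [0, exp(-5*t), 0]
  [0, 0, exp(-5*t)]

Strategy: write A = P · J · P⁻¹ where J is a Jordan canonical form, so e^{tA} = P · e^{tJ} · P⁻¹, and e^{tJ} can be computed block-by-block.

A has Jordan form
J =
  [-5,  1,  0]
  [ 0, -5,  0]
  [ 0,  0, -5]
(up to reordering of blocks).

Per-block formulas:
  For a 1×1 block at λ = -5: exp(t · [-5]) = [e^(-5t)].
  For a 2×2 Jordan block J_2(-5): exp(t · J_2(-5)) = e^(-5t)·(I + t·N), where N is the 2×2 nilpotent shift.

After assembling e^{tJ} and conjugating by P, we get:

e^{tA} =
  [exp(-5*t), t*exp(-5*t), -t*exp(-5*t)]
  [0, exp(-5*t), 0]
  [0, 0, exp(-5*t)]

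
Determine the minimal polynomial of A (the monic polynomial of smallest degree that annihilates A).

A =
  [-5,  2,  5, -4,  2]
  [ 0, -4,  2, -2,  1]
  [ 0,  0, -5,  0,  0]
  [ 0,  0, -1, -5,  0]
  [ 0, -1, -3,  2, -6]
x^3 + 15*x^2 + 75*x + 125

The characteristic polynomial is χ_A(x) = (x + 5)^5, so the eigenvalues are known. The minimal polynomial is
  m_A(x) = Π_λ (x − λ)^{k_λ}
where k_λ is the size of the *largest* Jordan block for λ (equivalently, the smallest k with (A − λI)^k v = 0 for every generalised eigenvector v of λ).

  λ = -5: largest Jordan block has size 3, contributing (x + 5)^3

So m_A(x) = (x + 5)^3 = x^3 + 15*x^2 + 75*x + 125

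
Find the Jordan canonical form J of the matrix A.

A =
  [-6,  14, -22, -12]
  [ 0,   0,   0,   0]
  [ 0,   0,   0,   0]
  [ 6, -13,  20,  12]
J_2(0) ⊕ J_1(0) ⊕ J_1(6)

The characteristic polynomial is
  det(x·I − A) = x^4 - 6*x^3 = x^3*(x - 6)

Eigenvalues and multiplicities (the geometric multiplicity of λ is n − rank(A − λI), which equals the number of Jordan blocks for λ):
  λ = 0: algebraic multiplicity = 3, geometric multiplicity = 2
  λ = 6: algebraic multiplicity = 1, geometric multiplicity = 1

Determining the block sizes for each eigenvalue:
  λ = 0: 2 blocks summing to 3 forces exactly one block of size 2 and the rest size 1 → block sizes [2, 1]
  λ = 6: one block (gm = 1), so the single block has size am = 1 → block sizes [1]

Assembling the blocks gives a Jordan form
J =
  [0, 1, 0, 0]
  [0, 0, 0, 0]
  [0, 0, 0, 0]
  [0, 0, 0, 6]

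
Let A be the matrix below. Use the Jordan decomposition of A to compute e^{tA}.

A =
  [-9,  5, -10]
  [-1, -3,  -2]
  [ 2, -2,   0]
e^{tA} =
  [-5*t*exp(-4*t) + exp(-4*t), 5*t*exp(-4*t), -10*t*exp(-4*t)]
  [-t*exp(-4*t), t*exp(-4*t) + exp(-4*t), -2*t*exp(-4*t)]
  [2*t*exp(-4*t), -2*t*exp(-4*t), 4*t*exp(-4*t) + exp(-4*t)]

Strategy: write A = P · J · P⁻¹ where J is a Jordan canonical form, so e^{tA} = P · e^{tJ} · P⁻¹, and e^{tJ} can be computed block-by-block.

A has Jordan form
J =
  [-4,  1,  0]
  [ 0, -4,  0]
  [ 0,  0, -4]
(up to reordering of blocks).

Per-block formulas:
  For a 2×2 Jordan block J_2(-4): exp(t · J_2(-4)) = e^(-4t)·(I + t·N), where N is the 2×2 nilpotent shift.
  For a 1×1 block at λ = -4: exp(t · [-4]) = [e^(-4t)].

After assembling e^{tJ} and conjugating by P, we get:

e^{tA} =
  [-5*t*exp(-4*t) + exp(-4*t), 5*t*exp(-4*t), -10*t*exp(-4*t)]
  [-t*exp(-4*t), t*exp(-4*t) + exp(-4*t), -2*t*exp(-4*t)]
  [2*t*exp(-4*t), -2*t*exp(-4*t), 4*t*exp(-4*t) + exp(-4*t)]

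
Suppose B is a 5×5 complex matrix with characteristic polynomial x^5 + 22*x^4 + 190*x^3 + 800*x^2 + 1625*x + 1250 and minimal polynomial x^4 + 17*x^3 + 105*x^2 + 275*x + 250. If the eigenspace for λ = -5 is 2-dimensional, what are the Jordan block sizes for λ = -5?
Block sizes for λ = -5: [3, 1]

Step 1 — from the characteristic polynomial, algebraic multiplicity of λ = -5 is 4. From dim ker(B − (-5)·I) = 2, there are exactly 2 Jordan blocks for λ = -5.
Step 2 — from the minimal polynomial, the factor (x + 5)^3 tells us the largest block for λ = -5 has size 3.
Step 3 — with total size 4, 2 blocks, and largest block 3, the block sizes (in nonincreasing order) are [3, 1].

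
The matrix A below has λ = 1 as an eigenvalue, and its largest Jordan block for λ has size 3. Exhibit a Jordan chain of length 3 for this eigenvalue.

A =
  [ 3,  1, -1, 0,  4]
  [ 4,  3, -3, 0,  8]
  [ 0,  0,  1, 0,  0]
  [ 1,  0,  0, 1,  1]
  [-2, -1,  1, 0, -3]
A Jordan chain for λ = 1 of length 3:
v_1 = (-1, -2, 0, 0, 1)ᵀ
v_2 = (-1, -3, 0, 0, 1)ᵀ
v_3 = (0, 0, 1, 0, 0)ᵀ

Let N = A − (1)·I. We want v_3 with N^3 v_3 = 0 but N^2 v_3 ≠ 0; then v_{j-1} := N · v_j for j = 3, …, 2.

Pick v_3 = (0, 0, 1, 0, 0)ᵀ.
Then v_2 = N · v_3 = (-1, -3, 0, 0, 1)ᵀ.
Then v_1 = N · v_2 = (-1, -2, 0, 0, 1)ᵀ.

Sanity check: (A − (1)·I) v_1 = (0, 0, 0, 0, 0)ᵀ = 0. ✓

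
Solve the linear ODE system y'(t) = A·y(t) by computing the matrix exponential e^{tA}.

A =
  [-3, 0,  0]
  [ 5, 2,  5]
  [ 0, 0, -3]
e^{tA} =
  [exp(-3*t), 0, 0]
  [exp(2*t) - exp(-3*t), exp(2*t), exp(2*t) - exp(-3*t)]
  [0, 0, exp(-3*t)]

Strategy: write A = P · J · P⁻¹ where J is a Jordan canonical form, so e^{tA} = P · e^{tJ} · P⁻¹, and e^{tJ} can be computed block-by-block.

A has Jordan form
J =
  [-3,  0, 0]
  [ 0, -3, 0]
  [ 0,  0, 2]
(up to reordering of blocks).

Per-block formulas:
  For a 1×1 block at λ = 2: exp(t · [2]) = [e^(2t)].
  For a 1×1 block at λ = -3: exp(t · [-3]) = [e^(-3t)].

After assembling e^{tJ} and conjugating by P, we get:

e^{tA} =
  [exp(-3*t), 0, 0]
  [exp(2*t) - exp(-3*t), exp(2*t), exp(2*t) - exp(-3*t)]
  [0, 0, exp(-3*t)]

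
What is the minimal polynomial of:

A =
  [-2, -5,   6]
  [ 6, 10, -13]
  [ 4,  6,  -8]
x^3

The characteristic polynomial is χ_A(x) = x^3, so the eigenvalues are known. The minimal polynomial is
  m_A(x) = Π_λ (x − λ)^{k_λ}
where k_λ is the size of the *largest* Jordan block for λ (equivalently, the smallest k with (A − λI)^k v = 0 for every generalised eigenvector v of λ).

  λ = 0: largest Jordan block has size 3, contributing (x − 0)^3

So m_A(x) = x^3 = x^3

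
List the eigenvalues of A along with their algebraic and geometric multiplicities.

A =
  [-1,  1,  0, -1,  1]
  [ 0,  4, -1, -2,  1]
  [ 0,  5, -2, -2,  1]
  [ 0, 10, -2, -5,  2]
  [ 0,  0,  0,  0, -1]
λ = -1: alg = 5, geom = 3

Step 1 — factor the characteristic polynomial to read off the algebraic multiplicities:
  χ_A(x) = (x + 1)^5

Step 2 — compute geometric multiplicities via the rank-nullity identity g(λ) = n − rank(A − λI):
  rank(A − (-1)·I) = 2, so dim ker(A − (-1)·I) = n − 2 = 3

Summary:
  λ = -1: algebraic multiplicity = 5, geometric multiplicity = 3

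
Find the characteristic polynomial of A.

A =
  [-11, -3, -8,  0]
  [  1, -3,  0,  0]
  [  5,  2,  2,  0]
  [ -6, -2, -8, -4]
x^4 + 16*x^3 + 96*x^2 + 256*x + 256

Expanding det(x·I − A) (e.g. by cofactor expansion or by noting that A is similar to its Jordan form J, which has the same characteristic polynomial as A) gives
  χ_A(x) = x^4 + 16*x^3 + 96*x^2 + 256*x + 256
which factors as (x + 4)^4. The eigenvalues (with algebraic multiplicities) are λ = -4 with multiplicity 4.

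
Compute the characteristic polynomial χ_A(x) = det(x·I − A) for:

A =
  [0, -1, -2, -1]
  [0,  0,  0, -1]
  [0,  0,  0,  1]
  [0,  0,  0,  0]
x^4

Expanding det(x·I − A) (e.g. by cofactor expansion or by noting that A is similar to its Jordan form J, which has the same characteristic polynomial as A) gives
  χ_A(x) = x^4
which factors as x^4. The eigenvalues (with algebraic multiplicities) are λ = 0 with multiplicity 4.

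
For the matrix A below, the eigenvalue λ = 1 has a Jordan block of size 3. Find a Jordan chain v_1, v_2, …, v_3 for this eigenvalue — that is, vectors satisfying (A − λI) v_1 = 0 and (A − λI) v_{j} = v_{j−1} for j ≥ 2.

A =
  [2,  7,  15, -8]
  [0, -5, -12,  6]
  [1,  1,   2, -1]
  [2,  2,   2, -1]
A Jordan chain for λ = 1 of length 3:
v_1 = (-2, 0, -2, -4)ᵀ
v_2 = (-1, 0, 1, 2)ᵀ
v_3 = (0, 2, -1, 0)ᵀ

Let N = A − (1)·I. We want v_3 with N^3 v_3 = 0 but N^2 v_3 ≠ 0; then v_{j-1} := N · v_j for j = 3, …, 2.

Pick v_3 = (0, 2, -1, 0)ᵀ.
Then v_2 = N · v_3 = (-1, 0, 1, 2)ᵀ.
Then v_1 = N · v_2 = (-2, 0, -2, -4)ᵀ.

Sanity check: (A − (1)·I) v_1 = (0, 0, 0, 0)ᵀ = 0. ✓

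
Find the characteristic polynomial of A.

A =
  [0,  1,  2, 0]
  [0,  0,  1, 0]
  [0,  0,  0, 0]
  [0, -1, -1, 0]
x^4

Expanding det(x·I − A) (e.g. by cofactor expansion or by noting that A is similar to its Jordan form J, which has the same characteristic polynomial as A) gives
  χ_A(x) = x^4
which factors as x^4. The eigenvalues (with algebraic multiplicities) are λ = 0 with multiplicity 4.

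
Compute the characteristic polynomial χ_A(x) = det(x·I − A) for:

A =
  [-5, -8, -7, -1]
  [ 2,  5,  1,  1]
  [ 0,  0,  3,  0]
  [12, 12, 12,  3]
x^4 - 6*x^3 + 54*x - 81

Expanding det(x·I − A) (e.g. by cofactor expansion or by noting that A is similar to its Jordan form J, which has the same characteristic polynomial as A) gives
  χ_A(x) = x^4 - 6*x^3 + 54*x - 81
which factors as (x - 3)^3*(x + 3). The eigenvalues (with algebraic multiplicities) are λ = -3 with multiplicity 1, λ = 3 with multiplicity 3.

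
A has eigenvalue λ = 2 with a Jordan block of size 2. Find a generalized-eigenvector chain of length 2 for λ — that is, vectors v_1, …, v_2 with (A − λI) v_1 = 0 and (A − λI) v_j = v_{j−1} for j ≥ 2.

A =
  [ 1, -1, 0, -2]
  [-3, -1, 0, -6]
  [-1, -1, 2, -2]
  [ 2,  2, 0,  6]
A Jordan chain for λ = 2 of length 2:
v_1 = (-1, -3, -1, 2)ᵀ
v_2 = (1, 0, 0, 0)ᵀ

Let N = A − (2)·I. We want v_2 with N^2 v_2 = 0 but N^1 v_2 ≠ 0; then v_{j-1} := N · v_j for j = 2, …, 2.

Pick v_2 = (1, 0, 0, 0)ᵀ.
Then v_1 = N · v_2 = (-1, -3, -1, 2)ᵀ.

Sanity check: (A − (2)·I) v_1 = (0, 0, 0, 0)ᵀ = 0. ✓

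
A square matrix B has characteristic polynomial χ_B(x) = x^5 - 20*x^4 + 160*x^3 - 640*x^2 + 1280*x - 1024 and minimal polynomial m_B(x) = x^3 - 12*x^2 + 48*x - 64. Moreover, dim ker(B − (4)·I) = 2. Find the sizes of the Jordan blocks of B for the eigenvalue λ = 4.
Block sizes for λ = 4: [3, 2]

Step 1 — from the characteristic polynomial, algebraic multiplicity of λ = 4 is 5. From dim ker(B − (4)·I) = 2, there are exactly 2 Jordan blocks for λ = 4.
Step 2 — from the minimal polynomial, the factor (x − 4)^3 tells us the largest block for λ = 4 has size 3.
Step 3 — with total size 5, 2 blocks, and largest block 3, the block sizes (in nonincreasing order) are [3, 2].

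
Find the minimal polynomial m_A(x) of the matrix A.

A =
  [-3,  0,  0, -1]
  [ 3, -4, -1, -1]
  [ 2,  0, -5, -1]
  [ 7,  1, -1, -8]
x^3 + 15*x^2 + 75*x + 125

The characteristic polynomial is χ_A(x) = (x + 5)^4, so the eigenvalues are known. The minimal polynomial is
  m_A(x) = Π_λ (x − λ)^{k_λ}
where k_λ is the size of the *largest* Jordan block for λ (equivalently, the smallest k with (A − λI)^k v = 0 for every generalised eigenvector v of λ).

  λ = -5: largest Jordan block has size 3, contributing (x + 5)^3

So m_A(x) = (x + 5)^3 = x^3 + 15*x^2 + 75*x + 125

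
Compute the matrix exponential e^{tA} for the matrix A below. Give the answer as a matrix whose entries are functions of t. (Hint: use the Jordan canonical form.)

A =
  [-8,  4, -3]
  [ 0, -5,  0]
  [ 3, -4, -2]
e^{tA} =
  [-3*t*exp(-5*t) + exp(-5*t), 4*t*exp(-5*t), -3*t*exp(-5*t)]
  [0, exp(-5*t), 0]
  [3*t*exp(-5*t), -4*t*exp(-5*t), 3*t*exp(-5*t) + exp(-5*t)]

Strategy: write A = P · J · P⁻¹ where J is a Jordan canonical form, so e^{tA} = P · e^{tJ} · P⁻¹, and e^{tJ} can be computed block-by-block.

A has Jordan form
J =
  [-5,  1,  0]
  [ 0, -5,  0]
  [ 0,  0, -5]
(up to reordering of blocks).

Per-block formulas:
  For a 1×1 block at λ = -5: exp(t · [-5]) = [e^(-5t)].
  For a 2×2 Jordan block J_2(-5): exp(t · J_2(-5)) = e^(-5t)·(I + t·N), where N is the 2×2 nilpotent shift.

After assembling e^{tJ} and conjugating by P, we get:

e^{tA} =
  [-3*t*exp(-5*t) + exp(-5*t), 4*t*exp(-5*t), -3*t*exp(-5*t)]
  [0, exp(-5*t), 0]
  [3*t*exp(-5*t), -4*t*exp(-5*t), 3*t*exp(-5*t) + exp(-5*t)]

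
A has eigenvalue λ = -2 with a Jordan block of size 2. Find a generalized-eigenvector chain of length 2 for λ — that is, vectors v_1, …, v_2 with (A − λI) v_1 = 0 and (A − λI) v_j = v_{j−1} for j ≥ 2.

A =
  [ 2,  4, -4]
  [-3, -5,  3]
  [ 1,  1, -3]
A Jordan chain for λ = -2 of length 2:
v_1 = (4, -3, 1)ᵀ
v_2 = (1, 0, 0)ᵀ

Let N = A − (-2)·I. We want v_2 with N^2 v_2 = 0 but N^1 v_2 ≠ 0; then v_{j-1} := N · v_j for j = 2, …, 2.

Pick v_2 = (1, 0, 0)ᵀ.
Then v_1 = N · v_2 = (4, -3, 1)ᵀ.

Sanity check: (A − (-2)·I) v_1 = (0, 0, 0)ᵀ = 0. ✓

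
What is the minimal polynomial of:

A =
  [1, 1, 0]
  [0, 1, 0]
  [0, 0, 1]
x^2 - 2*x + 1

The characteristic polynomial is χ_A(x) = (x - 1)^3, so the eigenvalues are known. The minimal polynomial is
  m_A(x) = Π_λ (x − λ)^{k_λ}
where k_λ is the size of the *largest* Jordan block for λ (equivalently, the smallest k with (A − λI)^k v = 0 for every generalised eigenvector v of λ).

  λ = 1: largest Jordan block has size 2, contributing (x − 1)^2

So m_A(x) = (x - 1)^2 = x^2 - 2*x + 1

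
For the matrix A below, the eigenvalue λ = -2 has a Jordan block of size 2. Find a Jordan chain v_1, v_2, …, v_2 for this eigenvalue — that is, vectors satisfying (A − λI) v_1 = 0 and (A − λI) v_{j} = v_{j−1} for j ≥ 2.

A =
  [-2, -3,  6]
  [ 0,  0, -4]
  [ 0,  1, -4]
A Jordan chain for λ = -2 of length 2:
v_1 = (-3, 2, 1)ᵀ
v_2 = (0, 1, 0)ᵀ

Let N = A − (-2)·I. We want v_2 with N^2 v_2 = 0 but N^1 v_2 ≠ 0; then v_{j-1} := N · v_j for j = 2, …, 2.

Pick v_2 = (0, 1, 0)ᵀ.
Then v_1 = N · v_2 = (-3, 2, 1)ᵀ.

Sanity check: (A − (-2)·I) v_1 = (0, 0, 0)ᵀ = 0. ✓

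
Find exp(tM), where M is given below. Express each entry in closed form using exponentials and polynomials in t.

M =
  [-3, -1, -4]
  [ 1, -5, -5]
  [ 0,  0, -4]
e^{tM} =
  [t*exp(-4*t) + exp(-4*t), -t*exp(-4*t), t^2*exp(-4*t)/2 - 4*t*exp(-4*t)]
  [t*exp(-4*t), -t*exp(-4*t) + exp(-4*t), t^2*exp(-4*t)/2 - 5*t*exp(-4*t)]
  [0, 0, exp(-4*t)]

Strategy: write M = P · J · P⁻¹ where J is a Jordan canonical form, so e^{tM} = P · e^{tJ} · P⁻¹, and e^{tJ} can be computed block-by-block.

M has Jordan form
J =
  [-4,  1,  0]
  [ 0, -4,  1]
  [ 0,  0, -4]
(up to reordering of blocks).

Per-block formulas:
  For a 3×3 Jordan block J_3(-4): exp(t · J_3(-4)) = e^(-4t)·(I + t·N + (t^2/2)·N^2), where N is the 3×3 nilpotent shift.

After assembling e^{tJ} and conjugating by P, we get:

e^{tM} =
  [t*exp(-4*t) + exp(-4*t), -t*exp(-4*t), t^2*exp(-4*t)/2 - 4*t*exp(-4*t)]
  [t*exp(-4*t), -t*exp(-4*t) + exp(-4*t), t^2*exp(-4*t)/2 - 5*t*exp(-4*t)]
  [0, 0, exp(-4*t)]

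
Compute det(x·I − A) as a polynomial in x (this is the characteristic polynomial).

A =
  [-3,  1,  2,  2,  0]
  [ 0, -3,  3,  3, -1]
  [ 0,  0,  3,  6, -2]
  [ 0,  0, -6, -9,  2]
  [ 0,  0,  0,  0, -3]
x^5 + 15*x^4 + 90*x^3 + 270*x^2 + 405*x + 243

Expanding det(x·I − A) (e.g. by cofactor expansion or by noting that A is similar to its Jordan form J, which has the same characteristic polynomial as A) gives
  χ_A(x) = x^5 + 15*x^4 + 90*x^3 + 270*x^2 + 405*x + 243
which factors as (x + 3)^5. The eigenvalues (with algebraic multiplicities) are λ = -3 with multiplicity 5.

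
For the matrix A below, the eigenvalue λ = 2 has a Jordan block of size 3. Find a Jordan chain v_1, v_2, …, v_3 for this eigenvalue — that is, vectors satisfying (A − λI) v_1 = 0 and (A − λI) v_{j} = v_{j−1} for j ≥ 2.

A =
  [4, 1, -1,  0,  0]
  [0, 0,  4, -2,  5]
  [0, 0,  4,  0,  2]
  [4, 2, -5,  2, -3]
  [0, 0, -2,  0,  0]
A Jordan chain for λ = 2 of length 3:
v_1 = (4, -8, 0, 8, 0)ᵀ
v_2 = (2, 0, 0, 4, 0)ᵀ
v_3 = (1, 0, 0, 0, 0)ᵀ

Let N = A − (2)·I. We want v_3 with N^3 v_3 = 0 but N^2 v_3 ≠ 0; then v_{j-1} := N · v_j for j = 3, …, 2.

Pick v_3 = (1, 0, 0, 0, 0)ᵀ.
Then v_2 = N · v_3 = (2, 0, 0, 4, 0)ᵀ.
Then v_1 = N · v_2 = (4, -8, 0, 8, 0)ᵀ.

Sanity check: (A − (2)·I) v_1 = (0, 0, 0, 0, 0)ᵀ = 0. ✓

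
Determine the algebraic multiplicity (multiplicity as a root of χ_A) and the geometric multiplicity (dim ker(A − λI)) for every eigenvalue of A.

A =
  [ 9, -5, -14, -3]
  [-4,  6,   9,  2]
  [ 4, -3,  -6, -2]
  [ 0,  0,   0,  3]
λ = 3: alg = 4, geom = 2

Step 1 — factor the characteristic polynomial to read off the algebraic multiplicities:
  χ_A(x) = (x - 3)^4

Step 2 — compute geometric multiplicities via the rank-nullity identity g(λ) = n − rank(A − λI):
  rank(A − (3)·I) = 2, so dim ker(A − (3)·I) = n − 2 = 2

Summary:
  λ = 3: algebraic multiplicity = 4, geometric multiplicity = 2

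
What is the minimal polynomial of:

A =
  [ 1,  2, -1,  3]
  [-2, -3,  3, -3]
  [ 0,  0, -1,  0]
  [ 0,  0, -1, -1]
x^3 + 3*x^2 + 3*x + 1

The characteristic polynomial is χ_A(x) = (x + 1)^4, so the eigenvalues are known. The minimal polynomial is
  m_A(x) = Π_λ (x − λ)^{k_λ}
where k_λ is the size of the *largest* Jordan block for λ (equivalently, the smallest k with (A − λI)^k v = 0 for every generalised eigenvector v of λ).

  λ = -1: largest Jordan block has size 3, contributing (x + 1)^3

So m_A(x) = (x + 1)^3 = x^3 + 3*x^2 + 3*x + 1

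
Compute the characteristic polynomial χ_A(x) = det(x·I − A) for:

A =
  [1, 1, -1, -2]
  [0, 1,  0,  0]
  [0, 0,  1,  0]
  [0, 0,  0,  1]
x^4 - 4*x^3 + 6*x^2 - 4*x + 1

Expanding det(x·I − A) (e.g. by cofactor expansion or by noting that A is similar to its Jordan form J, which has the same characteristic polynomial as A) gives
  χ_A(x) = x^4 - 4*x^3 + 6*x^2 - 4*x + 1
which factors as (x - 1)^4. The eigenvalues (with algebraic multiplicities) are λ = 1 with multiplicity 4.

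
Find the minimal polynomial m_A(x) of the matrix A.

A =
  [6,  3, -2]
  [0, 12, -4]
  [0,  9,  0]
x^2 - 12*x + 36

The characteristic polynomial is χ_A(x) = (x - 6)^3, so the eigenvalues are known. The minimal polynomial is
  m_A(x) = Π_λ (x − λ)^{k_λ}
where k_λ is the size of the *largest* Jordan block for λ (equivalently, the smallest k with (A − λI)^k v = 0 for every generalised eigenvector v of λ).

  λ = 6: largest Jordan block has size 2, contributing (x − 6)^2

So m_A(x) = (x - 6)^2 = x^2 - 12*x + 36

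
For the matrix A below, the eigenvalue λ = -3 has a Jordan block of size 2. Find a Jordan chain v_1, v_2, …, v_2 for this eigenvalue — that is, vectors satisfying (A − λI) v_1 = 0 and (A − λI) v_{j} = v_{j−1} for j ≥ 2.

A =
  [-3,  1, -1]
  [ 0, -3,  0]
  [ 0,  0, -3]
A Jordan chain for λ = -3 of length 2:
v_1 = (1, 0, 0)ᵀ
v_2 = (0, 1, 0)ᵀ

Let N = A − (-3)·I. We want v_2 with N^2 v_2 = 0 but N^1 v_2 ≠ 0; then v_{j-1} := N · v_j for j = 2, …, 2.

Pick v_2 = (0, 1, 0)ᵀ.
Then v_1 = N · v_2 = (1, 0, 0)ᵀ.

Sanity check: (A − (-3)·I) v_1 = (0, 0, 0)ᵀ = 0. ✓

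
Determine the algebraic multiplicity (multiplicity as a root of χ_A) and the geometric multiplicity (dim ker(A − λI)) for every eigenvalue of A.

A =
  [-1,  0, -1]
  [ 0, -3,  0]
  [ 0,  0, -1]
λ = -3: alg = 1, geom = 1; λ = -1: alg = 2, geom = 1

Step 1 — factor the characteristic polynomial to read off the algebraic multiplicities:
  χ_A(x) = (x + 1)^2*(x + 3)

Step 2 — compute geometric multiplicities via the rank-nullity identity g(λ) = n − rank(A − λI):
  rank(A − (-3)·I) = 2, so dim ker(A − (-3)·I) = n − 2 = 1
  rank(A − (-1)·I) = 2, so dim ker(A − (-1)·I) = n − 2 = 1

Summary:
  λ = -3: algebraic multiplicity = 1, geometric multiplicity = 1
  λ = -1: algebraic multiplicity = 2, geometric multiplicity = 1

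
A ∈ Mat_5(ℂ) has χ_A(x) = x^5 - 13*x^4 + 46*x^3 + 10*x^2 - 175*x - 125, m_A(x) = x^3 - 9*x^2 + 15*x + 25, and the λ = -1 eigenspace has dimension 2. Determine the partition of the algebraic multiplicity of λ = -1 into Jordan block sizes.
Block sizes for λ = -1: [1, 1]

Step 1 — from the characteristic polynomial, algebraic multiplicity of λ = -1 is 2. From dim ker(A − (-1)·I) = 2, there are exactly 2 Jordan blocks for λ = -1.
Step 2 — from the minimal polynomial, the factor (x + 1) tells us the largest block for λ = -1 has size 1.
Step 3 — with total size 2, 2 blocks, and largest block 1, the block sizes (in nonincreasing order) are [1, 1].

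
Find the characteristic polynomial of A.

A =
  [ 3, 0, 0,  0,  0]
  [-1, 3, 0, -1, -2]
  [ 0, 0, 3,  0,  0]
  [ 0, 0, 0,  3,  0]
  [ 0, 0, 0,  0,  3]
x^5 - 15*x^4 + 90*x^3 - 270*x^2 + 405*x - 243

Expanding det(x·I − A) (e.g. by cofactor expansion or by noting that A is similar to its Jordan form J, which has the same characteristic polynomial as A) gives
  χ_A(x) = x^5 - 15*x^4 + 90*x^3 - 270*x^2 + 405*x - 243
which factors as (x - 3)^5. The eigenvalues (with algebraic multiplicities) are λ = 3 with multiplicity 5.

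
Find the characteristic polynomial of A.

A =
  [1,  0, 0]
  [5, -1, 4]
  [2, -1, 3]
x^3 - 3*x^2 + 3*x - 1

Expanding det(x·I − A) (e.g. by cofactor expansion or by noting that A is similar to its Jordan form J, which has the same characteristic polynomial as A) gives
  χ_A(x) = x^3 - 3*x^2 + 3*x - 1
which factors as (x - 1)^3. The eigenvalues (with algebraic multiplicities) are λ = 1 with multiplicity 3.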